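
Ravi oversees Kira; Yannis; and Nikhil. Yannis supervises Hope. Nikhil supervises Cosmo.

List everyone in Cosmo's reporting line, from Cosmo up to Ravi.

Cosmo reports to Nikhil. Nikhil reports to Ravi. Ravi is at the top.

Cosmo -> Nikhil -> Ravi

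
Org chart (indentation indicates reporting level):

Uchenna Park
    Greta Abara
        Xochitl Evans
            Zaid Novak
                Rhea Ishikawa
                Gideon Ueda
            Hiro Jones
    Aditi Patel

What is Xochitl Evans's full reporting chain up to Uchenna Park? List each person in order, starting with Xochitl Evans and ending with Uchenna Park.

Xochitl Evans reports to Greta Abara. Greta Abara reports to Uchenna Park. Uchenna Park is at the top.

Xochitl Evans -> Greta Abara -> Uchenna Park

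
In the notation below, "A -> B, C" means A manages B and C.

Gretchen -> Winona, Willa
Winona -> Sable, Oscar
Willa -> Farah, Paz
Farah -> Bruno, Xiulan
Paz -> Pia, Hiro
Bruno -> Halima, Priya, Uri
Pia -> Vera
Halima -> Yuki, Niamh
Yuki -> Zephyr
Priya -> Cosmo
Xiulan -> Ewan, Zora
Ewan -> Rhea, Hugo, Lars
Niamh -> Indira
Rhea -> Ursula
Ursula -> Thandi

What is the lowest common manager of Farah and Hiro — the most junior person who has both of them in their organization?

Farah's chain of managers is Willa, Gretchen. Hiro's chain of managers is Paz, Willa, Gretchen. The first manager that appears in both chains is Willa.

Willa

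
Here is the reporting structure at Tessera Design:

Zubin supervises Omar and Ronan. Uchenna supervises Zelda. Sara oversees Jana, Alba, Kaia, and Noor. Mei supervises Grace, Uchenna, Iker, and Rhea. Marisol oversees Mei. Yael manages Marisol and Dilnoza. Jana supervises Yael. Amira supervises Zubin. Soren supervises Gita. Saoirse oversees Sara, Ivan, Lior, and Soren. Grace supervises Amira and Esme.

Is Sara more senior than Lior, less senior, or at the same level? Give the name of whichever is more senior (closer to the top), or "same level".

Both Sara and Lior are 1 level below Saoirse.

same level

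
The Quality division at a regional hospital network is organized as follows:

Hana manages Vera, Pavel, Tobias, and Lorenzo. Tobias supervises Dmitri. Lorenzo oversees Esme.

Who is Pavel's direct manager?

Pavel reports directly to Hana.

Hana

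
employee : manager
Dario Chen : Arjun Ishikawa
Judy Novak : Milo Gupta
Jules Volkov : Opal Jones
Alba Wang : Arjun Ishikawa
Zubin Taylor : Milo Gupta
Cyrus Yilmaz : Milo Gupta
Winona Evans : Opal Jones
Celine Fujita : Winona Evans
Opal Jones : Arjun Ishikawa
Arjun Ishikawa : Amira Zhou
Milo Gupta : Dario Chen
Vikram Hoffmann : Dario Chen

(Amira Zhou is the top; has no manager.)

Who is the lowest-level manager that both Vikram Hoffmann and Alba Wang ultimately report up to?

Vikram Hoffmann's chain of managers is Dario Chen, Arjun Ishikawa, Amira Zhou. Alba Wang's chain of managers is Arjun Ishikawa, Amira Zhou. The first manager that appears in both chains is Arjun Ishikawa.

Arjun Ishikawa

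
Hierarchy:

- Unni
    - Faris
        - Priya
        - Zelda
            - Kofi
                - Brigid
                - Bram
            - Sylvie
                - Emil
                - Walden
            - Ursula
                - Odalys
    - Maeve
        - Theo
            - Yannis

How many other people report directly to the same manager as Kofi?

Kofi reports to Zelda. Zelda's other direct reports are Sylvie, Ursula — 2 peers.

2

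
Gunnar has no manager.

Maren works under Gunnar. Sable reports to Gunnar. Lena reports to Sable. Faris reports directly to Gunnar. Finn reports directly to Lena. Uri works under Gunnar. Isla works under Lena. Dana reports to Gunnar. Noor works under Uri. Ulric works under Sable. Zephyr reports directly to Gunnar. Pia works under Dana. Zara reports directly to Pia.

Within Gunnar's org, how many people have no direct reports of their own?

The people in Gunnar's organization with no one reporting to them are Zephyr, Zara, Noor, Faris, Ulric, Isla, Finn, Maren. That is 8.

8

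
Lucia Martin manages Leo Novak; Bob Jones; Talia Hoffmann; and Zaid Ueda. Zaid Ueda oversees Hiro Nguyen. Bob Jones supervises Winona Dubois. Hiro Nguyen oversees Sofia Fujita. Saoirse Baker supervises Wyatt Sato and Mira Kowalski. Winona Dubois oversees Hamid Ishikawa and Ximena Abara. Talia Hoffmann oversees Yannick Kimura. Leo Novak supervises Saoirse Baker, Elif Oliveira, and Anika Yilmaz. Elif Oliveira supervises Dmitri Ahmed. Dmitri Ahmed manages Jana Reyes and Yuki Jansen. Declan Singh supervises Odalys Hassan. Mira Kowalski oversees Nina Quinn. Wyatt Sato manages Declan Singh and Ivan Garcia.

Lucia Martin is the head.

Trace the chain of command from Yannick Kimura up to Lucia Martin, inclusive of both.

Yannick Kimura -> Talia Hoffmann -> Lucia Martin

Yannick Kimura reports to Talia Hoffmann. Talia Hoffmann reports to Lucia Martin. Lucia Martin is at the top.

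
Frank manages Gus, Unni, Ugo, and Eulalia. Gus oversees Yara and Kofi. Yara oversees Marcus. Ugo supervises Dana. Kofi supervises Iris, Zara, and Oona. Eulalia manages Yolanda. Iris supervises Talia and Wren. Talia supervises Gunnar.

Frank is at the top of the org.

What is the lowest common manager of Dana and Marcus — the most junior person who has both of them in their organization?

Dana's chain of managers is Ugo, Frank. Marcus's chain of managers is Yara, Gus, Frank. The first manager that appears in both chains is Frank.

Frank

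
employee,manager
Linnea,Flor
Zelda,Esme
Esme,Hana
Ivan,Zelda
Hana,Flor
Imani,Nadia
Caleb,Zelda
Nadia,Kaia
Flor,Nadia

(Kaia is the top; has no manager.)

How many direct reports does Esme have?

Esme directly manages Zelda. That is 1 direct report.

1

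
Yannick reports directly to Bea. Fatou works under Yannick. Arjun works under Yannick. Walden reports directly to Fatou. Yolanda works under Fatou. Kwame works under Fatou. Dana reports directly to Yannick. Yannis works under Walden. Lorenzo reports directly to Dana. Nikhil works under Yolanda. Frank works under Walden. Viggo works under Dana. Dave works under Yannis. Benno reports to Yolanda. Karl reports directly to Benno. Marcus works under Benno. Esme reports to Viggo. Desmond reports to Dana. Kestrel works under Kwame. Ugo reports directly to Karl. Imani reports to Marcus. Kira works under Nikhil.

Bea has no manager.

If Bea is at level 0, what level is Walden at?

3

Chain from Walden up to Bea: Walden → Fatou → Yannick → Bea. That is 3 steps up, so Walden is 3 levels below Bea.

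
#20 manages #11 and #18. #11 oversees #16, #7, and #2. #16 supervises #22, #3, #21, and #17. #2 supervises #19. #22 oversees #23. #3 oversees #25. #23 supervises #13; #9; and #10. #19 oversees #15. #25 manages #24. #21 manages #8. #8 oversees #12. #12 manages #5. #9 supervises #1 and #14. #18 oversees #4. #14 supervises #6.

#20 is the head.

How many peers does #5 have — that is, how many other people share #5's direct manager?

0

#5 reports to #12, and #12 has no other direct reports. #5 has 0 peers.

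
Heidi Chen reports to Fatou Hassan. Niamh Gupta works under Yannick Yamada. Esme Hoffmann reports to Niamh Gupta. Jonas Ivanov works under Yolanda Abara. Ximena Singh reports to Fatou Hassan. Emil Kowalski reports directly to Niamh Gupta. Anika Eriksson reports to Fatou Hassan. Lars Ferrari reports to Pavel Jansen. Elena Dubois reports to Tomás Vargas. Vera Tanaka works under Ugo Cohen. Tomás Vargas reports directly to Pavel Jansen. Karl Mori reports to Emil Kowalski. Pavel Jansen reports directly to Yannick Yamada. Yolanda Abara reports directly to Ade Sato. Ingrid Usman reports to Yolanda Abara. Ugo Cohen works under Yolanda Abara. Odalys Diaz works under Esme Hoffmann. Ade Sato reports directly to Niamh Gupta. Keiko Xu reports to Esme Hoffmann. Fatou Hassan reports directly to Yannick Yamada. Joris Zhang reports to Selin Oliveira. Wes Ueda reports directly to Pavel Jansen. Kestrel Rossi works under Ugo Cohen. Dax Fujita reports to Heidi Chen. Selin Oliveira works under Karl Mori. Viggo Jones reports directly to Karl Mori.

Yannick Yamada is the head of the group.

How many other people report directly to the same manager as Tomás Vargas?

2

Tomás Vargas reports to Pavel Jansen. Pavel Jansen's other direct reports are Lars Ferrari, Wes Ueda — 2 peers.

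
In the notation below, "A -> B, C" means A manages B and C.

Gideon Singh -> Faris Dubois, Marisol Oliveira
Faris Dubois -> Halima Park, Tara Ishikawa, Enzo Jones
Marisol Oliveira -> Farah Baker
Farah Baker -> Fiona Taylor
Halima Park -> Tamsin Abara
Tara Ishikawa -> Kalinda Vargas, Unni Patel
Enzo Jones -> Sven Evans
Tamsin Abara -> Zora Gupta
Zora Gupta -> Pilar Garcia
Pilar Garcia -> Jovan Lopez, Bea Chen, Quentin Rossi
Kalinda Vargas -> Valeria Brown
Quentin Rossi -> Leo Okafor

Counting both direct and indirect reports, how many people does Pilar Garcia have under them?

4

Pilar Garcia directly manages Jovan Lopez, Bea Chen, Quentin Rossi. Jovan Lopez has no reports. Bea Chen has no reports. Under Quentin Rossi: Leo Okafor (1). So Pilar Garcia's organization is 3 direct reports plus everyone under them: 1 + 1 + 2 = 4.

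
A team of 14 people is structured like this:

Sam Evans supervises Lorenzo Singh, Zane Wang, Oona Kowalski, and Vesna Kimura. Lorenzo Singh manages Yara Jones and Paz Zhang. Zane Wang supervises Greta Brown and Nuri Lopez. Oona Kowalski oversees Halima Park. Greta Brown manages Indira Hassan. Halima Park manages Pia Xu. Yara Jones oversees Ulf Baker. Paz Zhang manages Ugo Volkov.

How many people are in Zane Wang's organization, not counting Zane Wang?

3

Zane Wang directly manages Greta Brown, Nuri Lopez. Under Greta Brown: Indira Hassan (1). Nuri Lopez has no reports. So Zane Wang's organization is 2 direct reports plus everyone under them: 2 + 1 = 3.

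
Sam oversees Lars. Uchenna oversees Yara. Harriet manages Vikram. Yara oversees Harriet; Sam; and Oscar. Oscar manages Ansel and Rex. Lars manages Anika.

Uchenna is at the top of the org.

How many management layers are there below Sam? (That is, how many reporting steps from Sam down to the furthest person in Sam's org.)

The longest chain under Sam runs Sam → Lars → Anika, which is 2 levels below Sam.

2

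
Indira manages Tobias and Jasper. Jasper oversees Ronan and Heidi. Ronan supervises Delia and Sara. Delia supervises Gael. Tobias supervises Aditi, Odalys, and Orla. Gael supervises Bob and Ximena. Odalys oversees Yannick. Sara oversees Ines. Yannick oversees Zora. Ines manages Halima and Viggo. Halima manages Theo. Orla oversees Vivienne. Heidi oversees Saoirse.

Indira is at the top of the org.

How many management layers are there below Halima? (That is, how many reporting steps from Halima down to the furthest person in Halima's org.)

1

The longest chain under Halima runs Halima → Theo, which is 1 level below Halima.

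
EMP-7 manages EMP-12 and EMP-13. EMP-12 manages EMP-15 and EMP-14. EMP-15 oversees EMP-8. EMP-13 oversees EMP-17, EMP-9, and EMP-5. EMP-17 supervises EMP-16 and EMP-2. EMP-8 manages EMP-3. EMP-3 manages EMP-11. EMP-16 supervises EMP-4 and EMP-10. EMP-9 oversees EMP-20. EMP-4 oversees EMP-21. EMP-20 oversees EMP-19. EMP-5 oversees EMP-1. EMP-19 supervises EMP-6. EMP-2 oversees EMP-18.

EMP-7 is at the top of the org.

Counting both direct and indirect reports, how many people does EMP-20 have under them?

2

EMP-20 directly manages EMP-19. Under EMP-19: EMP-6 (1). That's 2 in total.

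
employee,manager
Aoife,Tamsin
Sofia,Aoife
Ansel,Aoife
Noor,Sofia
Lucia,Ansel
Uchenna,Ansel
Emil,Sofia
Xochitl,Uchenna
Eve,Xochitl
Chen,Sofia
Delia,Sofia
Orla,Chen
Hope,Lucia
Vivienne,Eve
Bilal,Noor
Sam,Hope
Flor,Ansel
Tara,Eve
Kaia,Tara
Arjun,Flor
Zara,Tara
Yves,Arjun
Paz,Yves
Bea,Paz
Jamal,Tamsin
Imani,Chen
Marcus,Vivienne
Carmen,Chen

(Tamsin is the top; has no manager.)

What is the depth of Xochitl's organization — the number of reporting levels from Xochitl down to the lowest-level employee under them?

3

The longest chain under Xochitl runs Xochitl → Eve → Tara → Zara, which is 3 levels below Xochitl.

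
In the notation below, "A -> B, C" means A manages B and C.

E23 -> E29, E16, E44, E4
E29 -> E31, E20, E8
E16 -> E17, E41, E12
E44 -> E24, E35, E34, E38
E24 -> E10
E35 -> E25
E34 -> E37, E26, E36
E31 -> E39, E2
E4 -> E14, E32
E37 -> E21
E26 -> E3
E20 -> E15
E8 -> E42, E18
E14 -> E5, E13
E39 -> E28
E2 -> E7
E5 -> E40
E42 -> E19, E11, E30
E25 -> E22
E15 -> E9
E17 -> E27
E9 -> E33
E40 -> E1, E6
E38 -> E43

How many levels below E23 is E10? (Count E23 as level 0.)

Chain from E10 up to E23: E10 → E24 → E44 → E23. That is 3 steps up, so E10 is 3 levels below E23.

3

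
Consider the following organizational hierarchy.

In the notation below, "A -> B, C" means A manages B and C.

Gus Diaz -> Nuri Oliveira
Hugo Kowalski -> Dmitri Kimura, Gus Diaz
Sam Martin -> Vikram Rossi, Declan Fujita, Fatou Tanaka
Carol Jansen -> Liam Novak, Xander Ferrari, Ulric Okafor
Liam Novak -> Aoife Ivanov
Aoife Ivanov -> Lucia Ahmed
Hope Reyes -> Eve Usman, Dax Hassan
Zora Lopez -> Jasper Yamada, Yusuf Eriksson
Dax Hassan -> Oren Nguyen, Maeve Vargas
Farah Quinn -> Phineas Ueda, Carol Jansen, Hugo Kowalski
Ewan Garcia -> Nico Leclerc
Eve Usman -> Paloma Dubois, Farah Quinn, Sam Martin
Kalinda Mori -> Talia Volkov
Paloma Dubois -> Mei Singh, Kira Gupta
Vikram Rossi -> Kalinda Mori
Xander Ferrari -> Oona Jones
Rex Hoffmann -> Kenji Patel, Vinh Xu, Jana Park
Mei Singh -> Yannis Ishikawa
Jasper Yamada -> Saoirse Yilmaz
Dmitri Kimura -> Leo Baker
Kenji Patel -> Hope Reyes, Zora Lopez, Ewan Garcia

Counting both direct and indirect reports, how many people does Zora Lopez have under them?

Zora Lopez directly manages Jasper Yamada, Yusuf Eriksson. Under Jasper Yamada: Saoirse Yilmaz (1). Yusuf Eriksson has no reports. So Zora Lopez's organization is 2 direct reports plus everyone under them: 2 + 1 = 3.

3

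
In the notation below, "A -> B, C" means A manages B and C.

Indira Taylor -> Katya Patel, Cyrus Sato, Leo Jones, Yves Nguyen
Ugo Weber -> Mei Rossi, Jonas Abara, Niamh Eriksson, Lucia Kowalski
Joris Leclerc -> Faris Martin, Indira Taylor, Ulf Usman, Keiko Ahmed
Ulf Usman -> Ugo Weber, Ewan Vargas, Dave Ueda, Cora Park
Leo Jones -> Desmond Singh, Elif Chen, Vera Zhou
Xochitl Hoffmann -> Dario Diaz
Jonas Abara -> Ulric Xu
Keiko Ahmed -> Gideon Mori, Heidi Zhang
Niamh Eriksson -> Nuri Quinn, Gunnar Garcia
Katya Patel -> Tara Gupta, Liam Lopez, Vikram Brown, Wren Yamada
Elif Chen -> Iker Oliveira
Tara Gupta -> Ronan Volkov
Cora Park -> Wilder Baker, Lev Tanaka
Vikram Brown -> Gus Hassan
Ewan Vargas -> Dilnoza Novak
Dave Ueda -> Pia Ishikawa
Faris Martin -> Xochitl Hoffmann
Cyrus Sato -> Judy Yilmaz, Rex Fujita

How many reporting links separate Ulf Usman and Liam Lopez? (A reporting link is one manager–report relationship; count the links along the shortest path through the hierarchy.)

Ulf Usman is 1 level below Joris Leclerc, and Liam Lopez is 3 levels below Joris Leclerc (their lowest common manager). The shortest path runs up from Ulf Usman to Joris Leclerc and back down to Liam Lopez: 1 + 3 = 4 links.

4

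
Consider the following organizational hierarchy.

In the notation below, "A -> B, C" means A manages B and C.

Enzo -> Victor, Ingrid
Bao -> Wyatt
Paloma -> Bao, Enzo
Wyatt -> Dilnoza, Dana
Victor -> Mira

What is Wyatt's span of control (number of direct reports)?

2

Wyatt directly manages Dilnoza, Dana. That is 2 direct reports.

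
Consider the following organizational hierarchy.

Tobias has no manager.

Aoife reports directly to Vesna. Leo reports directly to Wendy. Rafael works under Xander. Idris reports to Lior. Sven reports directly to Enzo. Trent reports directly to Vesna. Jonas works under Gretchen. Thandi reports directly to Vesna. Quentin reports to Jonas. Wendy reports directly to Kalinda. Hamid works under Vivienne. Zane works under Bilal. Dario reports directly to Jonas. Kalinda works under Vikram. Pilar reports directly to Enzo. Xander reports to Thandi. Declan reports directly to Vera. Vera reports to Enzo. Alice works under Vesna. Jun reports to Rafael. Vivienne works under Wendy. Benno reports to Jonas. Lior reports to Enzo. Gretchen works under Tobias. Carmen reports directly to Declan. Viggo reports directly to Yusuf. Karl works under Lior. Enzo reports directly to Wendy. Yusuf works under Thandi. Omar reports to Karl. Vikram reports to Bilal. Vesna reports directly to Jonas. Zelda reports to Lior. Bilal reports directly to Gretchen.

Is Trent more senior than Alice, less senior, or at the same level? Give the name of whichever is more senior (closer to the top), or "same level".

Both Trent and Alice are 4 levels below Tobias.

same level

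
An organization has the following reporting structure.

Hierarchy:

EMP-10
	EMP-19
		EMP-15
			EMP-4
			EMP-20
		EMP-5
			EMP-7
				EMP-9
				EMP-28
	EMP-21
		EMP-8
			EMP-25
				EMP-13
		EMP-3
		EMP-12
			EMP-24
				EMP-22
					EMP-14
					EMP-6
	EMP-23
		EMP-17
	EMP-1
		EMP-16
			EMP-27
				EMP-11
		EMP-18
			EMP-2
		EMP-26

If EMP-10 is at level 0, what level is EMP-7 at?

Chain from EMP-7 up to EMP-10: EMP-7 → EMP-5 → EMP-19 → EMP-10. That is 3 steps up, so EMP-7 is 3 levels below EMP-10.

3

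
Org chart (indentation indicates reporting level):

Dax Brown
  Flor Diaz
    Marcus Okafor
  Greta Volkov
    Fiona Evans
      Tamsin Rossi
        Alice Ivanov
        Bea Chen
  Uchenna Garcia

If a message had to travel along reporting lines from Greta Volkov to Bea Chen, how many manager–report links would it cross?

Bea Chen is in Greta Volkov's organization: the chain from Bea Chen up to Greta Volkov is Bea Chen → Tamsin Rossi → Fiona Evans → Greta Volkov, which is 3 links.

3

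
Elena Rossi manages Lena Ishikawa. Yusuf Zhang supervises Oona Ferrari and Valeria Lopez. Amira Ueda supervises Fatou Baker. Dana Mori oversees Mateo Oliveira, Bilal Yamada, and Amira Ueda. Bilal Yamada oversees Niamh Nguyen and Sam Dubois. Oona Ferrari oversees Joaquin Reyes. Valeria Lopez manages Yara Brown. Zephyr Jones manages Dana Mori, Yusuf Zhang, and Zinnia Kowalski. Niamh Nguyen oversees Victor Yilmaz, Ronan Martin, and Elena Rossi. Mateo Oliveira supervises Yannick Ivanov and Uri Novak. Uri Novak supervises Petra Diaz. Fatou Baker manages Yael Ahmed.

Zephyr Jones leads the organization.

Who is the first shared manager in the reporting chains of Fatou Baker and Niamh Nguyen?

Dana Mori

Fatou Baker's chain of managers is Amira Ueda, Dana Mori, Zephyr Jones. Niamh Nguyen's chain of managers is Bilal Yamada, Dana Mori, Zephyr Jones. The first manager that appears in both chains is Dana Mori.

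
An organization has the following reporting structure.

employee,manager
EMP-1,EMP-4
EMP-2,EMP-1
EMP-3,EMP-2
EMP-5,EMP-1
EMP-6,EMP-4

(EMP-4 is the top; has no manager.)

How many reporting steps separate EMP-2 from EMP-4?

2

Chain from EMP-2 up to EMP-4: EMP-2 → EMP-1 → EMP-4. That is 2 steps up, so EMP-2 is 2 levels below EMP-4.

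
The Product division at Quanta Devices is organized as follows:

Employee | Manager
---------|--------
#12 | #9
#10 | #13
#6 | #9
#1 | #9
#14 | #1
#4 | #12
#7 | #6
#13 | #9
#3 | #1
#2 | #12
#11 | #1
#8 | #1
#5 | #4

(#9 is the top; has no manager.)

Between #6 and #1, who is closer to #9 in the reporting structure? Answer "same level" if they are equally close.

Both #6 and #1 are 1 level below #9.

same level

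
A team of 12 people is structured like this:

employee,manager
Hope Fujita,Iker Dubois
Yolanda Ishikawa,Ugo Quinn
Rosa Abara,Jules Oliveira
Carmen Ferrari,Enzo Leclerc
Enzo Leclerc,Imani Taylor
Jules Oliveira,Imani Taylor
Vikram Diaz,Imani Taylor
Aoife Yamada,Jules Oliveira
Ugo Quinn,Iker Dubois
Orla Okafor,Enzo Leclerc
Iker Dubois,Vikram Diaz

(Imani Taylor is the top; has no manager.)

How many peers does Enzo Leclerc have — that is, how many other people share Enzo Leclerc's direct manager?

2

Enzo Leclerc reports to Imani Taylor. Imani Taylor's other direct reports are Jules Oliveira, Vikram Diaz — 2 peers.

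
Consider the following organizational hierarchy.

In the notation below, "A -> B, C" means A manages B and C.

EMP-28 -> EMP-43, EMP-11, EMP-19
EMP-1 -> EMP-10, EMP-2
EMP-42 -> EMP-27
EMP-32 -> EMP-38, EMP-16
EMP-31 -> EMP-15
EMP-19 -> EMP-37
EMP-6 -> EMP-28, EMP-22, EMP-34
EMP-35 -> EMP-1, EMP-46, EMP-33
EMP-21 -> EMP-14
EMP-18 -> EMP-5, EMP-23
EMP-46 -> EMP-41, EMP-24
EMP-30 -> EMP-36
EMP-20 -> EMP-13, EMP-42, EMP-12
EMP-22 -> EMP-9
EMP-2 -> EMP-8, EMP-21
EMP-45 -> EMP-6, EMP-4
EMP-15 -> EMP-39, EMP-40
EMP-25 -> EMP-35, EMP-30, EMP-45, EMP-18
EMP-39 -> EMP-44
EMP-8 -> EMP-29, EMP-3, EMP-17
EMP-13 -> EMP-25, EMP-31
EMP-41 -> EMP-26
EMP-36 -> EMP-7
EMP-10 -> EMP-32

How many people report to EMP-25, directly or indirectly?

35

EMP-25 directly manages EMP-35, EMP-30, EMP-45, EMP-18. Under EMP-35: EMP-33, EMP-46, EMP-24, EMP-41, EMP-26, EMP-1, EMP-2, EMP-21, EMP-14, EMP-8, EMP-17, EMP-3, EMP-29, EMP-10, EMP-32, EMP-16, EMP-38 (17). Under EMP-30: EMP-36, EMP-7 (2). Under EMP-45: EMP-4, EMP-6, EMP-34, EMP-22, EMP-9, EMP-28, EMP-19, EMP-37, EMP-11, EMP-43 (10). Under EMP-18: EMP-23, EMP-5 (2). So EMP-25's organization is 4 direct reports plus everyone under them: 18 + 3 + 11 + 3 = 35.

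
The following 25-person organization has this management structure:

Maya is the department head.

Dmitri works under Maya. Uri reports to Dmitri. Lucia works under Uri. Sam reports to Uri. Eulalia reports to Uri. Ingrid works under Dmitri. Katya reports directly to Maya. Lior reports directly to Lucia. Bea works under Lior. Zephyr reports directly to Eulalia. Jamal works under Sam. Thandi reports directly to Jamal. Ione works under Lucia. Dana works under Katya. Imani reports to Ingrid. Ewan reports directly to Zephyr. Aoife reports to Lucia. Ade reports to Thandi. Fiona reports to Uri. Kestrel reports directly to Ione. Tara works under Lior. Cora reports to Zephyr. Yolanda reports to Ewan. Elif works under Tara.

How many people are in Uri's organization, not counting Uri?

Uri directly manages Lucia, Sam, Eulalia, Fiona. Under Lucia: Aoife, Ione, Kestrel, Lior, Tara, Elif, Bea (7). Under Sam: Jamal, Thandi, Ade (3). Under Eulalia: Zephyr, Cora, Ewan, Yolanda (4). Fiona has no reports. So Uri's organization is 4 direct reports plus everyone under them: 8 + 4 + 5 + 1 = 18.

18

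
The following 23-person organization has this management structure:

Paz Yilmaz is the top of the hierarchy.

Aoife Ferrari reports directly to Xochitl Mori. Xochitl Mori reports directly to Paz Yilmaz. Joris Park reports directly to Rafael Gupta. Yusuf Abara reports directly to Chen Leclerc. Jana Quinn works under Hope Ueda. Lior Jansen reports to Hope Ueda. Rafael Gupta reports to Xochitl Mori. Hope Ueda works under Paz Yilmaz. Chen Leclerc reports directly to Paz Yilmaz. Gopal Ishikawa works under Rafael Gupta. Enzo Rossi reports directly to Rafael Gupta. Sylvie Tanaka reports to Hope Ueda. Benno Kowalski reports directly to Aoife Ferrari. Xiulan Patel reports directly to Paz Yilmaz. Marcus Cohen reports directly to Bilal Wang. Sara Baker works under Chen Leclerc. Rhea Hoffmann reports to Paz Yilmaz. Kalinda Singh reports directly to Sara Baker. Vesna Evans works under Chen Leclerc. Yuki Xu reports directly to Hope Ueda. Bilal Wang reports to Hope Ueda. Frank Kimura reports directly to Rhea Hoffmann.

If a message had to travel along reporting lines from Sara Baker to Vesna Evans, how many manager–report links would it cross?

2

Sara Baker is 1 level below Chen Leclerc, and Vesna Evans is 1 level below Chen Leclerc (their lowest common manager). The shortest path runs up from Sara Baker to Chen Leclerc and back down to Vesna Evans: 1 + 1 = 2 links.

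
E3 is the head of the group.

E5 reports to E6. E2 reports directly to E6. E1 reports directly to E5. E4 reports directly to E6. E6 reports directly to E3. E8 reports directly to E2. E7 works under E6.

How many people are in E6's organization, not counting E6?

6

E6 directly manages E7, E5, E4, E2. E7 has no reports. Under E5: E1 (1). E4 has no reports. Under E2: E8 (1). So E6's organization is 4 direct reports plus everyone under them: 1 + 2 + 1 + 2 = 6.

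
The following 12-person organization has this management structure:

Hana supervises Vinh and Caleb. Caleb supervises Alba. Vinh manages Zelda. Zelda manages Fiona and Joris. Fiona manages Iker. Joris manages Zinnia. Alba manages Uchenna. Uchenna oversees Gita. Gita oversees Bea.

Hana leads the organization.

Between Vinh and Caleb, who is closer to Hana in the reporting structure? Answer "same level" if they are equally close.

same level

Both Vinh and Caleb are 1 level below Hana.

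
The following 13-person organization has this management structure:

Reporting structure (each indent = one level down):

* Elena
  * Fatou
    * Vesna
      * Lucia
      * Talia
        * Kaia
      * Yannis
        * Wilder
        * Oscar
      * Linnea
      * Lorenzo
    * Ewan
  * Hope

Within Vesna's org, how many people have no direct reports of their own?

The people in Vesna's organization with no one reporting to them are Lorenzo, Linnea, Oscar, Wilder, Kaia, Lucia. That is 6.

6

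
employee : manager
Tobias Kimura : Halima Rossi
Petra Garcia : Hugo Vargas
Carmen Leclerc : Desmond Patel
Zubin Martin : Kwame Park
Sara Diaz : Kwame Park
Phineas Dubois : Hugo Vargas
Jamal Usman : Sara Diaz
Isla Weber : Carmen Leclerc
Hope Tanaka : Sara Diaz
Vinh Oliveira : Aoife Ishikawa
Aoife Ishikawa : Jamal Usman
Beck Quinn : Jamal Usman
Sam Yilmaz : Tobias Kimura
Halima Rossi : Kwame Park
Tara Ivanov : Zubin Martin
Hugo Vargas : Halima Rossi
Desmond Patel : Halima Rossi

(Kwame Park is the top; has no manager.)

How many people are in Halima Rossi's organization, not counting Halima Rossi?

Halima Rossi directly manages Hugo Vargas, Tobias Kimura, Desmond Patel. Under Hugo Vargas: Petra Garcia, Phineas Dubois (2). Under Tobias Kimura: Sam Yilmaz (1). Under Desmond Patel: Carmen Leclerc, Isla Weber (2). So Halima Rossi's organization is 3 direct reports plus everyone under them: 3 + 2 + 3 = 8.

8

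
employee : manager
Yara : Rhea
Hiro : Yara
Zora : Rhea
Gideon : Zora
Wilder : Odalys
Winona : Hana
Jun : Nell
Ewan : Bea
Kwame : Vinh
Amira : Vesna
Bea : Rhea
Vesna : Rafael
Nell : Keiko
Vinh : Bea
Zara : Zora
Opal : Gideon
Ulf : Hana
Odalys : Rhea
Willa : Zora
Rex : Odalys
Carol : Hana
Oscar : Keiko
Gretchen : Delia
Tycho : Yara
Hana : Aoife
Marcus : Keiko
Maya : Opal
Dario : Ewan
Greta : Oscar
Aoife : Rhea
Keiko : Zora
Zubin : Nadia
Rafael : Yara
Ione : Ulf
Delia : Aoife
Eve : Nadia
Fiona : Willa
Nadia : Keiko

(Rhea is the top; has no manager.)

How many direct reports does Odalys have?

Odalys directly manages Rex, Wilder. That is 2 direct reports.

2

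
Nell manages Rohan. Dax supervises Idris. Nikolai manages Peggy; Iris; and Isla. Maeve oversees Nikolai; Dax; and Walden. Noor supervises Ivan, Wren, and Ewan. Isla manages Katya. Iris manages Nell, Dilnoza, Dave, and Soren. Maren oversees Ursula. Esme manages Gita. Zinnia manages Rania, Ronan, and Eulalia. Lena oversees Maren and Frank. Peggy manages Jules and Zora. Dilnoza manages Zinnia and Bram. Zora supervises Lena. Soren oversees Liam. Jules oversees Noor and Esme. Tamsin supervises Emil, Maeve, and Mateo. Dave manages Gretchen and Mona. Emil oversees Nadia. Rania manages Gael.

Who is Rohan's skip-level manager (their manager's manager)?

Iris

Rohan reports to Nell, and Nell reports to Iris. So Rohan's skip-level manager is Iris.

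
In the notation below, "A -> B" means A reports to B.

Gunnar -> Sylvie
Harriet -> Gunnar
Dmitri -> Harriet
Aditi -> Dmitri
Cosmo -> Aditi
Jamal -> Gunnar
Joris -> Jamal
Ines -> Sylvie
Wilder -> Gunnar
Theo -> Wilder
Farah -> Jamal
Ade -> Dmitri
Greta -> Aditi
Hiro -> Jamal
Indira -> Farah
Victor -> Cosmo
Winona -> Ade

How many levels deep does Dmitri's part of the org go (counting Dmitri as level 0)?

3

The longest chain under Dmitri runs Dmitri → Aditi → Cosmo → Victor, which is 3 levels below Dmitri.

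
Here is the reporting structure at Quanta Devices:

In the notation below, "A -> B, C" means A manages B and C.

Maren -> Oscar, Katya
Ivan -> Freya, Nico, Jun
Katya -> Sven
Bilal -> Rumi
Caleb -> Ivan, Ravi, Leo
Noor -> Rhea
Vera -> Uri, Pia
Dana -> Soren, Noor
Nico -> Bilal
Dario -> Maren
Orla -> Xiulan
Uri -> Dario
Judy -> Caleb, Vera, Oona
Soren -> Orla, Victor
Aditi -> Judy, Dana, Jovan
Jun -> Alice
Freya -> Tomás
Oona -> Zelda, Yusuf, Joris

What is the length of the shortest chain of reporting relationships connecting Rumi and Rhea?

9

Rumi is 6 levels below Aditi, and Rhea is 3 levels below Aditi (their lowest common manager). The shortest path runs up from Rumi to Aditi and back down to Rhea: 6 + 3 = 9 links.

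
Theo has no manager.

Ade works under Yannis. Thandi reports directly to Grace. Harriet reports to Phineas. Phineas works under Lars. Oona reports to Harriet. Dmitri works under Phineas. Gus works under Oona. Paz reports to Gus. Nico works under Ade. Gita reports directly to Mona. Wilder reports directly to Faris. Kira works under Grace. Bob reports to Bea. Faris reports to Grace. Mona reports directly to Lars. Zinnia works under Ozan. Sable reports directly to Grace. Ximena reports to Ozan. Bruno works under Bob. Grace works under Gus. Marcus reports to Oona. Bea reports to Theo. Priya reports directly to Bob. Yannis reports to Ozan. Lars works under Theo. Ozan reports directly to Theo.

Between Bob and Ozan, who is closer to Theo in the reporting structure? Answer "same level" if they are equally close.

Ozan

Bob is 2 levels below Theo; Ozan is 1. Ozan is higher.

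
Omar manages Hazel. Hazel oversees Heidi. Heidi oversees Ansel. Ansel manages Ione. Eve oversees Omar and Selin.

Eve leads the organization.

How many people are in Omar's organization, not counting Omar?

4

Omar directly manages Hazel. Under Hazel: Heidi, Ansel, Ione (3). That's 4 in total.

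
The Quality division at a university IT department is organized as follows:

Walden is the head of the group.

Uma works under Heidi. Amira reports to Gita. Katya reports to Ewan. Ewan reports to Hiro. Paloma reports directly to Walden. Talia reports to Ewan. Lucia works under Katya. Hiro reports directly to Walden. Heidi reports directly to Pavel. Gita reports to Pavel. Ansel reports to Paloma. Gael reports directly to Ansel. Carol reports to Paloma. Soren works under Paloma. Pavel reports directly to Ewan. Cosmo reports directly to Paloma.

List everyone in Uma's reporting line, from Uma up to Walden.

Uma -> Heidi -> Pavel -> Ewan -> Hiro -> Walden

Uma reports to Heidi. Heidi reports to Pavel. Pavel reports to Ewan. Ewan reports to Hiro. Hiro reports to Walden. Walden is at the top.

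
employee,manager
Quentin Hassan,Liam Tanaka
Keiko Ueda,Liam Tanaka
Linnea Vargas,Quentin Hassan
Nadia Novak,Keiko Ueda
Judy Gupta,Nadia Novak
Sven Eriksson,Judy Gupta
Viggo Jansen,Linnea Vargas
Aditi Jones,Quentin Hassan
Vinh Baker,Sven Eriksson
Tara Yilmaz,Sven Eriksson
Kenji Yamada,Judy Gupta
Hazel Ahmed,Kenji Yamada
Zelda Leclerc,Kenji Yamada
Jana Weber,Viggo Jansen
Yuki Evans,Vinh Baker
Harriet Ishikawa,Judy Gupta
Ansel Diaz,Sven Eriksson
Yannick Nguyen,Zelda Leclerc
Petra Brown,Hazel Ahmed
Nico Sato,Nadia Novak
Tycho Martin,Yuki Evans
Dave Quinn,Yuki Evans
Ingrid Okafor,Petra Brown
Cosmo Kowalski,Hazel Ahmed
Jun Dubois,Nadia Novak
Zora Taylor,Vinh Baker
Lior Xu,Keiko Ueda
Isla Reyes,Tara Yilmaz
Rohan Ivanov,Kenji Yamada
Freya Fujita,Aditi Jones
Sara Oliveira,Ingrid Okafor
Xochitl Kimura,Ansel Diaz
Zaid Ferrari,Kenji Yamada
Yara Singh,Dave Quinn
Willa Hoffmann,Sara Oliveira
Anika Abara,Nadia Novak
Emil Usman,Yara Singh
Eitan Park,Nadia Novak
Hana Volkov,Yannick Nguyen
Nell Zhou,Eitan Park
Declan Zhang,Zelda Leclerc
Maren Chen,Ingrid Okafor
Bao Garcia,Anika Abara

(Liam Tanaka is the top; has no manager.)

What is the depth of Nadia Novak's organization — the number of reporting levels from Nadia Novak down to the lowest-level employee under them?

7

The longest chain under Nadia Novak runs Nadia Novak → Judy Gupta → Kenji Yamada → Hazel Ahmed → Petra Brown → Ingrid Okafor → Sara Oliveira → Willa Hoffmann, which is 7 levels below Nadia Novak.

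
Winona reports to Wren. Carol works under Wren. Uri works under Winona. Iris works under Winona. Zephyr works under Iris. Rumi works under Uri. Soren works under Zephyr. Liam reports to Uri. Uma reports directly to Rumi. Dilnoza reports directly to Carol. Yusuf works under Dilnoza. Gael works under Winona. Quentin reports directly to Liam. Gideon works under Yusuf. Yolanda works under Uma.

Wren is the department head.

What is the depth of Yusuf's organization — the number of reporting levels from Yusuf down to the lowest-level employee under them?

The longest chain under Yusuf runs Yusuf → Gideon, which is 1 level below Yusuf.

1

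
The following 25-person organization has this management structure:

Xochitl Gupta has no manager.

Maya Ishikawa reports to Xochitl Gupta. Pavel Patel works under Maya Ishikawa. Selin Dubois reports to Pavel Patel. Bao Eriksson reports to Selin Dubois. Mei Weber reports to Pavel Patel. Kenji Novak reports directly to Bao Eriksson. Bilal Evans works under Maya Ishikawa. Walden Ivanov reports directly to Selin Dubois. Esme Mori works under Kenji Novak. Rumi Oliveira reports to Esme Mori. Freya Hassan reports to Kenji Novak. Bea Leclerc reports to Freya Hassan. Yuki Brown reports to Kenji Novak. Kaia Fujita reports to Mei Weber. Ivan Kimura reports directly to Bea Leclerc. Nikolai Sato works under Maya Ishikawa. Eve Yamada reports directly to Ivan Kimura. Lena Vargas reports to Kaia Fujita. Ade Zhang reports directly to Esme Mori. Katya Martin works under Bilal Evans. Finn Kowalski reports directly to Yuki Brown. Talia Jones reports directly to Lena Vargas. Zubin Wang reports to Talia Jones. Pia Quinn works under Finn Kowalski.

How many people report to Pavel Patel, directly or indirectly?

Pavel Patel directly manages Selin Dubois, Mei Weber. Under Selin Dubois: Walden Ivanov, Bao Eriksson, Kenji Novak, Yuki Brown, Finn Kowalski, Pia Quinn, Freya Hassan, Bea Leclerc, Ivan Kimura, Eve Yamada, Esme Mori, Ade Zhang, Rumi Oliveira (13). Under Mei Weber: Kaia Fujita, Lena Vargas, Talia Jones, Zubin Wang (4). So Pavel Patel's organization is 2 direct reports plus everyone under them: 14 + 5 = 19.

19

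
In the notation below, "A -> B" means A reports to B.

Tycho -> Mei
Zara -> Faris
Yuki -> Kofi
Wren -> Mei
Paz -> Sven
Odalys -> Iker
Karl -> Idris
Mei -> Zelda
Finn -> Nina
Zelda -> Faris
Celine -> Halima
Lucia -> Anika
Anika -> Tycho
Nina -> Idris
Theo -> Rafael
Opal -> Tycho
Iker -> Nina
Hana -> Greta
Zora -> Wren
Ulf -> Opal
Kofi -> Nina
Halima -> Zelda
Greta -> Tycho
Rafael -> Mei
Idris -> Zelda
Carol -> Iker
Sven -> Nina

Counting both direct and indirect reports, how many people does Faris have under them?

Faris directly manages Zelda, Zara. Under Zelda: Mei, Tycho, Greta, Hana, Anika, Lucia, Opal, Ulf, Rafael, Theo, Wren, Zora, Halima, Celine, Idris, Karl, Nina, Finn, Sven, Paz, Kofi, Yuki, Iker, Odalys, Carol (25). Zara has no reports. So Faris's organization is 2 direct reports plus everyone under them: 26 + 1 = 27.

27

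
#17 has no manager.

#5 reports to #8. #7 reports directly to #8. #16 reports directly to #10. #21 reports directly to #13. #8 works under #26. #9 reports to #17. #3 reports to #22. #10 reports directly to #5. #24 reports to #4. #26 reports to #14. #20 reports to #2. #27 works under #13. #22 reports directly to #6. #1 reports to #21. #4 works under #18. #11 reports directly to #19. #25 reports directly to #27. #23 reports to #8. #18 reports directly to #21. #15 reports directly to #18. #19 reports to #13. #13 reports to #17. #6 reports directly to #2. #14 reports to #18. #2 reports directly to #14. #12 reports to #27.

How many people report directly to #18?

3

#18 directly manages #4, #14, #15. That is 3 direct reports.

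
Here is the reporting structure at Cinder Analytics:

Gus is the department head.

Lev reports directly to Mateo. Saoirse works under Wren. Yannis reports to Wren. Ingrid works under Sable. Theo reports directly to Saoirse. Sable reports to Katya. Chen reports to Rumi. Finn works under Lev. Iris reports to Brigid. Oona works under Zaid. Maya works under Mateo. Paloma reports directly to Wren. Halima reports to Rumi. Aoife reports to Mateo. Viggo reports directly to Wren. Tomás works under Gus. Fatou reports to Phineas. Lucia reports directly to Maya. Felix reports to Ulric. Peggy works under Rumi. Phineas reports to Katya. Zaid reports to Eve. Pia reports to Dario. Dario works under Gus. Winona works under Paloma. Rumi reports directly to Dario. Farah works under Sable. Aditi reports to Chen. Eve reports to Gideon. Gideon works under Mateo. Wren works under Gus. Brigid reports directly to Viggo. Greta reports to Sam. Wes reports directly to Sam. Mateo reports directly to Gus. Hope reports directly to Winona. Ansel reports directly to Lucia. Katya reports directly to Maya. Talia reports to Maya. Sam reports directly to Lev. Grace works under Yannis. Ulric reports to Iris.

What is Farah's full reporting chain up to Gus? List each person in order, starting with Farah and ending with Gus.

Farah reports to Sable. Sable reports to Katya. Katya reports to Maya. Maya reports to Mateo. Mateo reports to Gus. Gus is at the top.

Farah -> Sable -> Katya -> Maya -> Mateo -> Gus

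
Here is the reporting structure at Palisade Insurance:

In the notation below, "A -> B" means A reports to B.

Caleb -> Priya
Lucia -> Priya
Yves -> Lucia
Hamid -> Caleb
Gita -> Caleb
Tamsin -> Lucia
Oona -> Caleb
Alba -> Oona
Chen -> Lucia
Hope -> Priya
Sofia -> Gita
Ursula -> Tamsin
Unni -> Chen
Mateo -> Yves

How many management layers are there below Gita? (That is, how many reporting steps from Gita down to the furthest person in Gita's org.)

1

The longest chain under Gita runs Gita → Sofia, which is 1 level below Gita.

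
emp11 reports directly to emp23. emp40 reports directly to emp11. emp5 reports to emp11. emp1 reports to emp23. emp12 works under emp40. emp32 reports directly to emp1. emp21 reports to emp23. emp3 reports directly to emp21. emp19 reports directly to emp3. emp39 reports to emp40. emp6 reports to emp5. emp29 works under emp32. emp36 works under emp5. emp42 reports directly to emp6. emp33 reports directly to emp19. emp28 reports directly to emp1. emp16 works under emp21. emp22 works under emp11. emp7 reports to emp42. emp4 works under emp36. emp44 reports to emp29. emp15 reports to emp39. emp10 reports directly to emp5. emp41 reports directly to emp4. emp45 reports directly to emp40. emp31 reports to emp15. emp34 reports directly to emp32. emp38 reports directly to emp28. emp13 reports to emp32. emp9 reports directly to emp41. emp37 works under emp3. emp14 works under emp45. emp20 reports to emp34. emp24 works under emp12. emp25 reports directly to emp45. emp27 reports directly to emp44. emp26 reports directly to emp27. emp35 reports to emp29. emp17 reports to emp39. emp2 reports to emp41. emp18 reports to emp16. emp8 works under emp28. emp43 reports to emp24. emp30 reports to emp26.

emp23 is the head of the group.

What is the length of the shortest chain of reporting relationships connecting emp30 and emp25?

emp30 is 7 levels below emp23, and emp25 is 4 levels below emp23 (their lowest common manager). The shortest path runs up from emp30 to emp23 and back down to emp25: 7 + 4 = 11 links.

11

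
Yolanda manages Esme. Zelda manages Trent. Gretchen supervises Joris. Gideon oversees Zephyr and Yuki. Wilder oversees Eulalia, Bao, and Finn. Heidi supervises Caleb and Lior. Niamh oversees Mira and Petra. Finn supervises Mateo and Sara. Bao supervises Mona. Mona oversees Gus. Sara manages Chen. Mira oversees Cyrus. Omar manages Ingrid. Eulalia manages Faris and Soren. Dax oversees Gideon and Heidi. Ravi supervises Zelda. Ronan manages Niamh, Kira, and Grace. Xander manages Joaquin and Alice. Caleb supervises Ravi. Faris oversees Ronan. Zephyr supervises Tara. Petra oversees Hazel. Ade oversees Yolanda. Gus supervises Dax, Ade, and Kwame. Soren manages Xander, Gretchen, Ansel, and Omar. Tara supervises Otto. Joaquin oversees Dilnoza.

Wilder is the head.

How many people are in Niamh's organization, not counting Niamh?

4

Niamh directly manages Mira, Petra. Under Mira: Cyrus (1). Under Petra: Hazel (1). So Niamh's organization is 2 direct reports plus everyone under them: 2 + 2 = 4.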